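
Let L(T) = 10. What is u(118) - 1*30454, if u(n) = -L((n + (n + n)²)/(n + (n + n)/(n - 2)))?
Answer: -30464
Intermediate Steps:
u(n) = -10 (u(n) = -1*10 = -10)
u(118) - 1*30454 = -10 - 1*30454 = -10 - 30454 = -30464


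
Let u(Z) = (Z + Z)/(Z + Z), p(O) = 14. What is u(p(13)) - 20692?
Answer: -20691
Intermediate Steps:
u(Z) = 1 (u(Z) = (2*Z)/((2*Z)) = (2*Z)*(1/(2*Z)) = 1)
u(p(13)) - 20692 = 1 - 20692 = -20691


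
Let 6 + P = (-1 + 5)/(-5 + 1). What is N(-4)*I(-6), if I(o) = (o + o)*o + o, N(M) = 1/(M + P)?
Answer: -6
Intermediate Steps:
P = -7 (P = -6 + (-1 + 5)/(-5 + 1) = -6 + 4/(-4) = -6 + 4*(-1/4) = -6 - 1 = -7)
N(M) = 1/(-7 + M) (N(M) = 1/(M - 7) = 1/(-7 + M))
I(o) = o + 2*o**2 (I(o) = (2*o)*o + o = 2*o**2 + o = o + 2*o**2)
N(-4)*I(-6) = (-6*(1 + 2*(-6)))/(-7 - 4) = (-6*(1 - 12))/(-11) = -(-6)*(-11)/11 = -1/11*66 = -6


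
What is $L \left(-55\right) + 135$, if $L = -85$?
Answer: $4810$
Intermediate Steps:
$L \left(-55\right) + 135 = \left(-85\right) \left(-55\right) + 135 = 4675 + 135 = 4810$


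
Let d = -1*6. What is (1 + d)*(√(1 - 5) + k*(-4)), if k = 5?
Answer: 100 - 10*I ≈ 100.0 - 10.0*I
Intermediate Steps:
d = -6
(1 + d)*(√(1 - 5) + k*(-4)) = (1 - 6)*(√(1 - 5) + 5*(-4)) = -5*(√(-4) - 20) = -5*(2*I - 20) = -5*(-20 + 2*I) = 100 - 10*I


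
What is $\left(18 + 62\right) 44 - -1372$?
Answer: $4892$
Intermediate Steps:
$\left(18 + 62\right) 44 - -1372 = 80 \cdot 44 + 1372 = 3520 + 1372 = 4892$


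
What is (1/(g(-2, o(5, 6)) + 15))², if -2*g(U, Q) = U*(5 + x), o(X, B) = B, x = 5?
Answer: 1/625 ≈ 0.0016000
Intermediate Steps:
g(U, Q) = -5*U (g(U, Q) = -U*(5 + 5)/2 = -U*10/2 = -5*U)
(1/(g(-2, o(5, 6)) + 15))² = (1/(-5*(-2) + 15))² = (1/(10 + 15))² = (1/25)² = 1/625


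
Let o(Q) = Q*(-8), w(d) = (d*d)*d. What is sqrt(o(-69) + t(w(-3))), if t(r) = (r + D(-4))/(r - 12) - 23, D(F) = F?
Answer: sqrt(805818)/39 ≈ 23.017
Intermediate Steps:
w(d) = d**3 (w(d) = d**2*d = d**3)
o(Q) = -8*Q
t(r) = -23 + (-4 + r)/(-12 + r) (t(r) = (r - 4)/(r - 12) - 23 = (-4 + r)/(-12 + r) - 23 = -23 + (-4 + r)/(-12 + r))
sqrt(o(-69) + t(w(-3))) = sqrt(-8*(-69) + 2*(136 - 11*(-3)**3)/(-12 + (-3)**3)) = sqrt(552 + 2*(136 - 11*(-27))/(-12 - 27)) = sqrt(552 + 2*(136 + 297)/(-39)) = sqrt(552 + 2*(-1/39)*433) = sqrt(552 - 866/39) = sqrt(20662/39) = sqrt(805818)/39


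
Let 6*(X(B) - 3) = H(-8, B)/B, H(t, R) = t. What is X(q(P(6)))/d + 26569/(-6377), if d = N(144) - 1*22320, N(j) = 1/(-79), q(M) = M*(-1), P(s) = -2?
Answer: -140549365148/33733328811 ≈ -4.1665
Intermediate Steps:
q(M) = -M
N(j) = -1/79
X(B) = 3 - 4/(3*B) (X(B) = 3 + (-8/B)/6 = 3 - 4/(3*B))
d = -1763281/79 (d = -1/79 - 1*22320 = -1/79 - 22320 = -1763281/79 ≈ -22320.)
X(q(P(6)))/d + 26569/(-6377) = (3 - 4/(3*((-1*(-2)))))/(-1763281/79) + 26569/(-6377) = (3 - 4/3/2)*(-79/1763281) + 26569*(-1/6377) = (3 - 4/3*½)*(-79/1763281) - 26569/6377 = (3 - ⅔)*(-79/1763281) - 26569/6377 = (7/3)*(-79/1763281) - 26569/6377 = -553/5289843 - 26569/6377 = -140549365148/33733328811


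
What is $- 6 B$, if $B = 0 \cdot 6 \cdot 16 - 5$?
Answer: $30$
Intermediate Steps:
$B = -5$ ($B = 0 \cdot 16 - 5 = 0 - 5 = -5$)
$- 6 B = \left(-6\right) \left(-5\right) = 30$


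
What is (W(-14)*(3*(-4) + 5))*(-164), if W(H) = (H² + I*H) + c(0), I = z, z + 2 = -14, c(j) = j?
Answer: 482160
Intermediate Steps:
z = -16 (z = -2 - 14 = -16)
I = -16
W(H) = H² - 16*H (W(H) = (H² - 16*H) + 0 = H² - 16*H)
(W(-14)*(3*(-4) + 5))*(-164) = ((-14*(-16 - 14))*(3*(-4) + 5))*(-164) = ((-14*(-30))*(-12 + 5))*(-164) = (420*(-7))*(-164) = -2940*(-164) = 482160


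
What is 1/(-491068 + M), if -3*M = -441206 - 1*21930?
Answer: -3/1010068 ≈ -2.9701e-6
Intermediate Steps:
M = 463136/3 (M = -(-441206 - 1*21930)/3 = -(-441206 - 21930)/3 = -1/3*(-463136) = 463136/3 ≈ 1.5438e+5)
1/(-491068 + M) = 1/(-491068 + 463136/3) = 1/(-1010068/3) = -3/1010068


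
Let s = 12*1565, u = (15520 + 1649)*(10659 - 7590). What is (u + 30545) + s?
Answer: 52740986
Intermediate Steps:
u = 52691661 (u = 17169*3069 = 52691661)
s = 18780
(u + 30545) + s = (52691661 + 30545) + 18780 = 52722206 + 18780 = 52740986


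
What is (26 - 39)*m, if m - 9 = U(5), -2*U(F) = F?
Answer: -169/2 ≈ -84.500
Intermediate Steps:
U(F) = -F/2
m = 13/2 (m = 9 - ½*5 = 9 - 5/2 = 13/2 ≈ 6.5000)
(26 - 39)*m = (26 - 39)*(13/2) = -13*13/2 = -169/2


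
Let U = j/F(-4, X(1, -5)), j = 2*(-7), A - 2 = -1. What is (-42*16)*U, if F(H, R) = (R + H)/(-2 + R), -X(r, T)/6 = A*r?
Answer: 37632/5 ≈ 7526.4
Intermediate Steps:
A = 1 (A = 2 - 1 = 1)
X(r, T) = -6*r
F(H, R) = (H + R)/(-2 + R)
j = -14
U = -56/5 (U = -14*(-2 - 6*1)/(-4 - 6*1) = -14*(-2 - 6)/(-4 - 6) = -14/(-10/(-8)) = -14/((-⅛*(-10))) = -14/5/4 = -14*⅘ = -56/5 ≈ -11.200)
(-42*16)*U = -42*16*(-56/5) = -672*(-56/5) = 37632/5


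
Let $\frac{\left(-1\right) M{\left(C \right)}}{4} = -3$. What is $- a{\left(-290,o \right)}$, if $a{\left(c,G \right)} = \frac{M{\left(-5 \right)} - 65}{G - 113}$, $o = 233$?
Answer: $\frac{53}{120} \approx 0.44167$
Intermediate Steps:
$M{\left(C \right)} = 12$ ($M{\left(C \right)} = \left(-4\right) \left(-3\right) = 12$)
$a{\left(c,G \right)} = - \frac{53}{-113 + G}$ ($a{\left(c,G \right)} = \frac{12 - 65}{G - 113} = - \frac{53}{-113 + G}$)
$- a{\left(-290,o \right)} = - \frac{-53}{-113 + 233} = - \frac{-53}{120} = \left(-1\right) \left(- \frac{53}{120}\right) = \frac{53}{120}$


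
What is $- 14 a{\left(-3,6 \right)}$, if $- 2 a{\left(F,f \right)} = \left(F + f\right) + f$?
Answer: $63$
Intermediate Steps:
$a{\left(F,f \right)} = - f - \frac{F}{2}$ ($a{\left(F,f \right)} = - \frac{\left(F + f\right) + f}{2} = - \frac{F + 2 f}{2} = - f - \frac{F}{2}$)
$- 14 a{\left(-3,6 \right)} = - 14 \left(\left(-1\right) 6 - - \frac{3}{2}\right) = - 14 \left(-6 + \frac{3}{2}\right) = \left(-14\right) \left(- \frac{9}{2}\right) = 63$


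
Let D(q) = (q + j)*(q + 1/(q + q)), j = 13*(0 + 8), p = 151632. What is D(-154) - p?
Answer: -22165503/154 ≈ -1.4393e+5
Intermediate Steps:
j = 104 (j = 13*8 = 104)
D(q) = (104 + q)*(q + 1/(2*q)) (D(q) = (q + 104)*(q + 1/(q + q)) = (104 + q)*(q + 1/(2*q)))
D(-154) - p = (½ + (-154)² + 52/(-154) + 104*(-154)) - 1*151632 = (½ + 23716 + 52*(-1/154) - 16016) - 151632 = (½ + 23716 - 26/77 - 16016) - 151632 = 1185825/154 - 151632 = -22165503/154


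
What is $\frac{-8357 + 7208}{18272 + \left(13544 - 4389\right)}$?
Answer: $- \frac{1149}{27427} \approx -0.041893$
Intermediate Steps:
$\frac{-8357 + 7208}{18272 + \left(13544 - 4389\right)} = - \frac{1149}{18272 + \left(13544 - 4389\right)} = - \frac{1149}{18272 + 9155} = - \frac{1149}{27427}$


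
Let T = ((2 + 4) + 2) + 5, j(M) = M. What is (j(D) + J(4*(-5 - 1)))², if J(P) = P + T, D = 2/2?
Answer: 100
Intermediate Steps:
D = 1 (D = 2*(½) = 1)
T = 13 (T = (6 + 2) + 5 = 8 + 5 = 13)
J(P) = 13 + P (J(P) = P + 13 = 13 + P)
(j(D) + J(4*(-5 - 1)))² = (1 + (13 + 4*(-5 - 1)))² = (1 + (13 + 4*(-6)))² = (1 + (13 - 24))² = (1 - 11)² = (-10)² = 100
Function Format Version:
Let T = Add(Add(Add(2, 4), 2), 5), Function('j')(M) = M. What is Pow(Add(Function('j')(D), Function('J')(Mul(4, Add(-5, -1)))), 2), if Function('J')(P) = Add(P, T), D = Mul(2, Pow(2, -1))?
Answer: 100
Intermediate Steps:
D = 1 (D = Mul(2, Rational(1, 2)) = 1)
T = 13 (T = Add(Add(6, 2), 5) = Add(8, 5) = 13)
Function('J')(P) = Add(13, P) (Function('J')(P) = Add(P, 13) = Add(13, P))
Pow(Add(Function('j')(D), Function('J')(Mul(4, Add(-5, -1)))), 2) = Pow(Add(1, Add(13, Mul(4, Add(-5, -1)))), 2) = Pow(Add(1, Add(13, Mul(4, -6))), 2) = Pow(Add(1, Add(13, -24)), 2) = Pow(Add(1, -11), 2) = Pow(-10, 2) = 100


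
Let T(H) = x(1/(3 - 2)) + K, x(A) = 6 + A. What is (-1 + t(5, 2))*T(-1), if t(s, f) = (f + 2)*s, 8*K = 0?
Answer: 133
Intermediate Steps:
K = 0 (K = (⅛)*0 = 0)
t(s, f) = s*(2 + f) (t(s, f) = (2 + f)*s = s*(2 + f))
T(H) = 7 (T(H) = (6 + 1/(3 - 2)) + 0 = (6 + 1/1) + 0 = (6 + 1) + 0 = 7 + 0 = 7)
(-1 + t(5, 2))*T(-1) = (-1 + 5*(2 + 2))*7 = (-1 + 5*4)*7 = (-1 + 20)*7 = 19*7 = 133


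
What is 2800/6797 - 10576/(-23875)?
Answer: 19819296/23182625 ≈ 0.85492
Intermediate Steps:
2800/6797 - 10576/(-23875) = 2800*(1/6797) - 10576*(-1/23875) = 400/971 + 10576/23875 = 19819296/23182625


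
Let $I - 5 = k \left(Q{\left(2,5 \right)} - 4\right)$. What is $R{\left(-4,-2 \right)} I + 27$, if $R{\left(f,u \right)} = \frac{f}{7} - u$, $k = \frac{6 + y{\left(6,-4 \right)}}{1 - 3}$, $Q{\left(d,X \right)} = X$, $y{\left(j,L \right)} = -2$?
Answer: $\frac{219}{7} \approx 31.286$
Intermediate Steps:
$k = -2$ ($k = \frac{6 - 2}{1 - 3} = \frac{4}{-2} = 4 \left(- \frac{1}{2}\right) = -2$)
$R{\left(f,u \right)} = - u + \frac{f}{7}$ ($R{\left(f,u \right)} = f \frac{1}{7} - u = \frac{f}{7} - u = - u + \frac{f}{7}$)
$I = 3$ ($I = 5 - 2 \left(5 - 4\right) = 5 - 2 = 3$)
$R{\left(-4,-2 \right)} I + 27 = \left(\left(-1\right) \left(-2\right) + \frac{1}{7} \left(-4\right)\right) 3 + 27 = \left(2 - \frac{4}{7}\right) 3 + 27 = \frac{10}{7} \cdot 3 + 27 = \frac{30}{7} + 27 = \frac{219}{7}$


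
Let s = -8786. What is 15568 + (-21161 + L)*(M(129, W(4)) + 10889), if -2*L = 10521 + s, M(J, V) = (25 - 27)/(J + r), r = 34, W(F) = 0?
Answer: -78191914417/326 ≈ -2.3985e+8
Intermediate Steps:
M(J, V) = -2/(34 + J) (M(J, V) = (25 - 27)/(J + 34) = -2/(34 + J))
L = -1735/2 (L = -(10521 - 8786)/2 = -1/2*1735 = -1735/2 ≈ -867.50)
15568 + (-21161 + L)*(M(129, W(4)) + 10889) = 15568 + (-21161 - 1735/2)*(-2/(34 + 129) + 10889) = 15568 - 44057*(-2/163 + 10889)/2 = 15568 - 44057/2*1774905/163 = 15568 - 78196989585/326 = -78191914417/326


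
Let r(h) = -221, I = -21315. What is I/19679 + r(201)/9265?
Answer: -11872502/10725055 ≈ -1.1070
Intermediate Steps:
I/19679 + r(201)/9265 = -21315/19679 - 221/9265 = -21315*1/19679 - 221*1/9265 = -21315/19679 - 13/545 = -11872502/10725055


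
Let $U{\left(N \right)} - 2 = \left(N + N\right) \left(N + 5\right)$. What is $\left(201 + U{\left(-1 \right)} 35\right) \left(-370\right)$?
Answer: $3330$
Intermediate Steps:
$U{\left(N \right)} = 2 + 2 N \left(5 + N\right)$ ($U{\left(N \right)} = 2 + \left(N + N\right) \left(N + 5\right) = 2 + 2 N \left(5 + N\right)$)
$\left(201 + U{\left(-1 \right)} 35\right) \left(-370\right) = \left(201 + \left(2 + 2 \left(-1\right)^{2} + 10 \left(-1\right)\right) 35\right) \left(-370\right) = \left(201 + \left(2 + 2 \cdot 1 - 10\right) 35\right) \left(-370\right) = \left(201 + \left(2 + 2 - 10\right) 35\right) \left(-370\right) = \left(201 - 210\right) \left(-370\right) = \left(-9\right) \left(-370\right) = 3330$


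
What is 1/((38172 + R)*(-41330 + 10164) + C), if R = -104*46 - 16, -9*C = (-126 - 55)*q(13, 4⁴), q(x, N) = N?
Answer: -9/9360599432 ≈ -9.6148e-10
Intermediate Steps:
C = 46336/9 (C = -(-126 - 55)*4⁴/9 = -(-181)*256/9 = -⅑*(-46336) = 46336/9 ≈ 5148.4)
R = -4800 (R = -4784 - 16 = -4800)
1/((38172 + R)*(-41330 + 10164) + C) = 1/((38172 - 4800)*(-41330 + 10164) + 46336/9) = 1/(33372*(-31166) + 46336/9) = 1/(-1040071752 + 46336/9) = 1/(-9360599432/9) = -9/9360599432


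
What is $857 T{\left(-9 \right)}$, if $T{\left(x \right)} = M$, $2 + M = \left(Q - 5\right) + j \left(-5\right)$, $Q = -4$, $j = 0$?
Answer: $-9427$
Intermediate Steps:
$M = -11$ ($M = -2 + \left(\left(-4 - 5\right) + 0 \left(-5\right)\right) = -2 + \left(\left(-4 - 5\right) + 0\right) = -2 + \left(-9 + 0\right) = -2 - 9 = -11$)
$T{\left(x \right)} = -11$
$857 T{\left(-9 \right)} = 857 \left(-11\right) = -9427$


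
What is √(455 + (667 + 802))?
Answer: 2*√481 ≈ 43.863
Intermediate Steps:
√(455 + (667 + 802)) = √(455 + 1469) = √1924 = 2*√481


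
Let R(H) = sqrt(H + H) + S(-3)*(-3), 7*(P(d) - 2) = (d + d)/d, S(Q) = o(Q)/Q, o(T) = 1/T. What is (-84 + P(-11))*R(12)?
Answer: 572/21 - 1144*sqrt(6)/7 ≈ -373.08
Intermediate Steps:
S(Q) = Q**(-2) (S(Q) = 1/(Q*Q) = Q**(-2))
P(d) = 16/7 (P(d) = 2 + ((d + d)/d)/7 = 2 + ((2*d)/d)/7 = 2 + (1/7)*2 = 2 + 2/7 = 16/7)
R(H) = -1/3 + sqrt(2)*sqrt(H) (R(H) = sqrt(H + H) - 3/(-3)**2 = sqrt(2*H) + (1/9)*(-3) = sqrt(2)*sqrt(H) - 1/3 = -1/3 + sqrt(2)*sqrt(H))
(-84 + P(-11))*R(12) = (-84 + 16/7)*(-1/3 + sqrt(2)*sqrt(12)) = -572*(-1/3 + sqrt(2)*(2*sqrt(3)))/7 = -572*(-1/3 + 2*sqrt(6))/7 = 572/21 - 1144*sqrt(6)/7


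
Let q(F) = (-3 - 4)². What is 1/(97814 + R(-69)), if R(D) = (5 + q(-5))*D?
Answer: 1/94088 ≈ 1.0628e-5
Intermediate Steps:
q(F) = 49 (q(F) = (-7)² = 49)
R(D) = 54*D (R(D) = (5 + 49)*D = 54*D)
1/(97814 + R(-69)) = 1/(97814 + 54*(-69)) = 1/(97814 - 3726) = 1/94088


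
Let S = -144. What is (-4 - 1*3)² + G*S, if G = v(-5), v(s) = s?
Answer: 769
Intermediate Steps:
G = -5
(-4 - 1*3)² + G*S = (-4 - 1*3)² - 5*(-144) = (-4 - 3)² + 720 = (-7)² + 720 = 49 + 720 = 769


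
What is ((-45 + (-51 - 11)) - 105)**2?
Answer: 44944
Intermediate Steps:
((-45 + (-51 - 11)) - 105)**2 = ((-45 - 62) - 105)**2 = (-107 - 105)**2 = (-212)**2 = 44944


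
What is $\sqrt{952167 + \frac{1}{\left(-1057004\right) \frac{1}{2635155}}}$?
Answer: $\frac{\sqrt{265953223688252763}}{528502} \approx 975.79$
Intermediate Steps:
$\sqrt{952167 + \frac{1}{\left(-1057004\right) \frac{1}{2635155}}} = \sqrt{952167 + \frac{1}{- \frac{1057004}{2635155}}} = \sqrt{952167 - \frac{2635155}{1057004}} = \sqrt{\frac{1006441692513}{1057004}} = \frac{\sqrt{265953223688252763}}{528502}$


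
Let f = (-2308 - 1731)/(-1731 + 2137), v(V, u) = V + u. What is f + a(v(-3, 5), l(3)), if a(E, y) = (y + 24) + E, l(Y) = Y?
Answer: 1105/58 ≈ 19.052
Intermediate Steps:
a(E, y) = 24 + E + y (a(E, y) = (24 + y) + E = 24 + E + y)
f = -577/58 (f = -4039/406 = -4039*1/406 = -577/58 ≈ -9.9483)
f + a(v(-3, 5), l(3)) = -577/58 + (24 + (-3 + 5) + 3) = -577/58 + (24 + 2 + 3) = -577/58 + 29 = 1105/58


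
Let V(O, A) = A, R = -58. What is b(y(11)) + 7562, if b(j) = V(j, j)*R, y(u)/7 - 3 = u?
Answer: 1878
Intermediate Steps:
y(u) = 21 + 7*u
b(j) = -58*j (b(j) = j*(-58) = -58*j)
b(y(11)) + 7562 = -58*(21 + 7*11) + 7562 = -58*(21 + 77) + 7562 = -58*98 + 7562 = -5684 + 7562 = 1878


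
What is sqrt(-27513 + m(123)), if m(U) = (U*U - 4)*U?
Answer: sqrt(1832862) ≈ 1353.8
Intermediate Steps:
m(U) = U*(-4 + U**2) (m(U) = (U**2 - 4)*U = (-4 + U**2)*U = U*(-4 + U**2))
sqrt(-27513 + m(123)) = sqrt(-27513 + 123*(-4 + 123**2)) = sqrt(-27513 + 123*(-4 + 15129)) = sqrt(-27513 + 123*15125) = sqrt(-27513 + 1860375) = sqrt(1832862)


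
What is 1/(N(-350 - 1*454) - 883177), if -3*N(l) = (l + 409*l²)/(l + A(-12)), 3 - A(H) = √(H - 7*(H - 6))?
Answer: -495956212419/383439850309298503 + 88127780*√114/383439850309298503 ≈ -1.2910e-6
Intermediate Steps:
A(H) = 3 - √(42 - 6*H) (A(H) = 3 - √(H - 7*(H - 6)) = 3 - √(H - 7*(-6 + H)) = 3 - √(H + (42 - 7*H)) = 3 - √(42 - 6*H))
N(l) = -(l + 409*l²)/(3*(3 + l - √114)) (N(l) = -(l + 409*l²)/(3*(l + (3 - √(42 - 6*(-12))))) = -(l + 409*l²)/(3*(l + (3 - √(42 + 72)))) = -(l + 409*l²)/(3*(l + (3 - √114))) = -(l + 409*l²)/(3*(3 + l - √114)))
1/(N(-350 - 1*454) - 883177) = 1/(-(-350 - 1*454)*(1 + 409*(-350 - 1*454))/(9 - 3*√114 + 3*(-350 - 1*454)) - 883177) = 1/(-(-350 - 454)*(1 + 409*(-350 - 454))/(9 - 3*√114 + 3*(-350 - 454)) - 883177) = 1/(-1*(-804)*(1 + 409*(-804))/(9 - 3*√114 + 3*(-804)) - 883177) = 1/(-1*(-804)*(1 - 328836)/(9 - 3*√114 - 2412) - 883177) = 1/(-1*(-804)*(-328835)/(-2403 - 3*√114) - 883177) = 1/(-264383340/(-2403 - 3*√114) - 883177) = 1/(-883177 - 264383340/(-2403 - 3*√114))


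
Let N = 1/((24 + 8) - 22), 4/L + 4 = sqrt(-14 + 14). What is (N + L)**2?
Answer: 81/100 ≈ 0.81000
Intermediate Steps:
L = -1 (L = 4/(-4 + sqrt(-14 + 14)) = 4/(-4 + sqrt(0)) = 4/(-4 + 0) = 4/(-4) = 4*(-1/4) = -1)
N = 1/10 (N = 1/(32 - 22) = 1/10 ≈ 0.10000)
(N + L)**2 = (1/10 - 1)**2 = (-9/10)**2 = 81/100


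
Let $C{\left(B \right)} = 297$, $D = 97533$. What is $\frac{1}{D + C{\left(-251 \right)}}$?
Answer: $\frac{1}{97830} \approx 1.0222 \cdot 10^{-5}$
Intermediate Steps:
$\frac{1}{D + C{\left(-251 \right)}} = \frac{1}{97533 + 297} = \frac{1}{97830}$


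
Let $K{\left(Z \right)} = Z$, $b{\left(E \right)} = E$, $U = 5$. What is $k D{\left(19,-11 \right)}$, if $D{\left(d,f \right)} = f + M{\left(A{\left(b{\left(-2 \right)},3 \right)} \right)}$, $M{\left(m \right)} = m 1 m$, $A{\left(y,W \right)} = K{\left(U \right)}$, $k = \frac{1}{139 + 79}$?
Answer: $\frac{7}{109} \approx 0.06422$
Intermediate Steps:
$k = \frac{1}{218} \approx 0.0045872$
$A{\left(y,W \right)} = 5$
$M{\left(m \right)} = m^{2}$ ($M{\left(m \right)} = m m = m^{2}$)
$D{\left(d,f \right)} = 25 + f$ ($D{\left(d,f \right)} = f + 5^{2} = f + 25 = 25 + f$)
$k D{\left(19,-11 \right)} = \frac{25 - 11}{218} = \frac{1}{218} \cdot 14 = \frac{7}{109}$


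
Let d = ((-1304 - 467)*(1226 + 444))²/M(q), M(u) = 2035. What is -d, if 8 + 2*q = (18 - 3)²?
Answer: -159040369180/37 ≈ -4.2984e+9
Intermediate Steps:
q = 217/2 (q = -4 + (18 - 3)²/2 = -4 + (½)*15² = -4 + (½)*225 = -4 + 225/2 = 217/2 ≈ 108.50)
d = 159040369180/37 (d = ((-1304 - 467)*(1226 + 444))²/2035 = (-1771*1670)²*(1/2035) = (-2957570)²*(1/2035) = 8747220304900*(1/2035) = 159040369180/37 ≈ 4.2984e+9)
-d = -1*159040369180/37 = -159040369180/37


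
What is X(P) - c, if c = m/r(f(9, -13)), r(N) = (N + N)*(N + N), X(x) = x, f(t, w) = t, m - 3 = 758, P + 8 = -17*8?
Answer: -47417/324 ≈ -146.35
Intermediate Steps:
P = -144 (P = -8 - 17*8 = -8 - 136 = -144)
m = 761 (m = 3 + 758 = 761)
r(N) = 4*N² (r(N) = (2*N)*(2*N) = 4*N²)
c = 761/324 (c = 761/((4*9²)) = 761/((4*81)) = 761/324 ≈ 2.3488)
X(P) - c = -144 - 1*761/324 = -144 - 761/324 = -47417/324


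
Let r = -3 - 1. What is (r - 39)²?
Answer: 1849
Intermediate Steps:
r = -4
(r - 39)² = (-4 - 39)² = (-43)² = 1849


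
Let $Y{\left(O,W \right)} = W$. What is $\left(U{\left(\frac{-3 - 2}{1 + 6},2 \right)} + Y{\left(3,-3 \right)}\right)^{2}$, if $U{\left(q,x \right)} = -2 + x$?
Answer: $9$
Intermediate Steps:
$\left(U{\left(\frac{-3 - 2}{1 + 6},2 \right)} + Y{\left(3,-3 \right)}\right)^{2} = \left(\left(-2 + 2\right) - 3\right)^{2} = \left(0 - 3\right)^{2} = \left(-3\right)^{2} = 9$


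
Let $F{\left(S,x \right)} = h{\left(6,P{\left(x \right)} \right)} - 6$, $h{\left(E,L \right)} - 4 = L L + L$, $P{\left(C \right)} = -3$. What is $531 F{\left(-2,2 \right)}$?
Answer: $2124$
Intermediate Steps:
$h{\left(E,L \right)} = 4 + L + L^{2}$ ($h{\left(E,L \right)} = 4 + \left(L L + L\right) = 4 + \left(L^{2} + L\right) = 4 + \left(L + L^{2}\right) = 4 + L + L^{2}$)
$F{\left(S,x \right)} = 4$ ($F{\left(S,x \right)} = \left(4 - 3 + \left(-3\right)^{2}\right) - 6 = \left(4 - 3 + 9\right) - 6 = 10 - 6 = 4$)
$531 F{\left(-2,2 \right)} = 531 \cdot 4 = 2124$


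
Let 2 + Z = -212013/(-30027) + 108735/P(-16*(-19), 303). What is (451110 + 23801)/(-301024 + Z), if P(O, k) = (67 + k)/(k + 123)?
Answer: -175875215363/65114447832 ≈ -2.7010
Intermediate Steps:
P(O, k) = (67 + k)/(123 + k)
Z = 46364673160/370333 (Z = -2 + (-212013/(-30027) + 108735/(((67 + 303)/(123 + 303)))) = -2 + (-212013*(-1/30027) + 108735/((370/426))) = -2 + (70671/10009 + 108735/(((1/426)*370))) = -2 + (70671/10009 + 108735/(185/213)) = -2 + (70671/10009 + 108735*(213/185)) = -2 + (70671/10009 + 4632111/37) = -2 + 46365413826/370333 = 46364673160/370333 ≈ 1.2520e+5)
(451110 + 23801)/(-301024 + Z) = (451110 + 23801)/(-301024 + 46364673160/370333) = 474911/(-65114447832/370333) = 474911*(-370333/65114447832) = -175875215363/65114447832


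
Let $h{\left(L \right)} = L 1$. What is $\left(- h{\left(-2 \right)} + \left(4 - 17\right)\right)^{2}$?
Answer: $121$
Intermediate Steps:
$h{\left(L \right)} = L$
$\left(- h{\left(-2 \right)} + \left(4 - 17\right)\right)^{2} = \left(\left(-1\right) \left(-2\right) + \left(4 - 17\right)\right)^{2} = \left(2 - 13\right)^{2} = \left(-11\right)^{2} = 121$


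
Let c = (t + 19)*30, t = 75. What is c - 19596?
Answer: -16776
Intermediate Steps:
c = 2820 (c = (75 + 19)*30 = 94*30 = 2820)
c - 19596 = 2820 - 19596 = -16776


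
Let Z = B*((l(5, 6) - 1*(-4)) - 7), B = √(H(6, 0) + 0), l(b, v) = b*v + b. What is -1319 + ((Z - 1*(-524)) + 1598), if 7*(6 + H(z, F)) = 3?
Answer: 803 + 32*I*√273/7 ≈ 803.0 + 75.532*I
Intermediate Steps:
H(z, F) = -39/7 (H(z, F) = -6 + (⅐)*3 = -6 + 3/7 = -39/7)
l(b, v) = b + b*v
B = I*√273/7 (B = √(-39/7 + 0) = √(-39/7) = I*√273/7 ≈ 2.3604*I)
Z = 32*I*√273/7 (Z = (I*√273/7)*((5*(1 + 6) - 1*(-4)) - 7) = (I*√273/7)*((5*7 + 4) - 7) = (I*√273/7)*((35 + 4) - 7) = (I*√273/7)*(39 - 7) = (I*√273/7)*32 = 32*I*√273/7 ≈ 75.532*I)
-1319 + ((Z - 1*(-524)) + 1598) = -1319 + ((32*I*√273/7 - 1*(-524)) + 1598) = -1319 + ((32*I*√273/7 + 524) + 1598) = -1319 + ((524 + 32*I*√273/7) + 1598) = -1319 + (2122 + 32*I*√273/7) = 803 + 32*I*√273/7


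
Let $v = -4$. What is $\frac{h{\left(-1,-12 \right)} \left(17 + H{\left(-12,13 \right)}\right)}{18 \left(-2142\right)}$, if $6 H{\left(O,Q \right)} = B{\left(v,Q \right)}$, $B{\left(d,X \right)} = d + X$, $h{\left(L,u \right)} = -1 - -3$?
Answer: $- \frac{37}{38556} \approx -0.00095964$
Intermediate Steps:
$h{\left(L,u \right)} = 2$ ($h{\left(L,u \right)} = -1 + 3 = 2$)
$B{\left(d,X \right)} = X + d$
$H{\left(O,Q \right)} = - \frac{2}{3} + \frac{Q}{6}$ ($H{\left(O,Q \right)} = \frac{Q - 4}{6} = \frac{-4 + Q}{6} = - \frac{2}{3} + \frac{Q}{6}$)
$\frac{h{\left(-1,-12 \right)} \left(17 + H{\left(-12,13 \right)}\right)}{18 \left(-2142\right)} = \frac{2 \left(17 + \left(- \frac{2}{3} + \frac{1}{6} \cdot 13\right)\right)}{18 \left(-2142\right)} = \frac{2 \left(17 + \left(- \frac{2}{3} + \frac{13}{6}\right)\right)}{-38556} = 2 \left(17 + \frac{3}{2}\right) \left(- \frac{1}{38556}\right) = 2 \cdot \frac{37}{2} \left(- \frac{1}{38556}\right) = 37 \left(- \frac{1}{38556}\right) = - \frac{37}{38556}$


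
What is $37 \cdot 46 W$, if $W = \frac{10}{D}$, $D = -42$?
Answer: $- \frac{8510}{21} \approx -405.24$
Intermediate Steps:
$W = - \frac{5}{21}$ ($W = \frac{10}{-42} = 10 \left(- \frac{1}{42}\right) = - \frac{5}{21} \approx -0.2381$)
$37 \cdot 46 W = 37 \cdot 46 \left(- \frac{5}{21}\right) = 1702 \left(- \frac{5}{21}\right) = - \frac{8510}{21}$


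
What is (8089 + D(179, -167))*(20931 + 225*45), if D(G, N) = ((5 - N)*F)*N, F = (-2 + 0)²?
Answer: -3316998192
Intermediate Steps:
F = 4 (F = (-2)² = 4)
D(G, N) = N*(20 - 4*N) (D(G, N) = ((5 - N)*4)*N = (20 - 4*N)*N = N*(20 - 4*N))
(8089 + D(179, -167))*(20931 + 225*45) = (8089 + 4*(-167)*(5 - 1*(-167)))*(20931 + 225*45) = (8089 + 4*(-167)*(5 + 167))*(20931 + 10125) = (8089 + 4*(-167)*172)*31056 = (8089 - 114896)*31056 = -106807*31056 = -3316998192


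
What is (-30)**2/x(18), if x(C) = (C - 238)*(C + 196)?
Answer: -45/2354 ≈ -0.019116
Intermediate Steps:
x(C) = (-238 + C)*(196 + C)
(-30)**2/x(18) = (-30)**2/(-46648 + 18**2 - 42*18) = 900/(-46648 + 324 - 756) = 900/(-47080) = 900*(-1/47080) = -45/2354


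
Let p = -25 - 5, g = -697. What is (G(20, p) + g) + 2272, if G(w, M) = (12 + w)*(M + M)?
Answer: -345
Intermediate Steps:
p = -30
G(w, M) = 2*M*(12 + w) (G(w, M) = (12 + w)*(2*M) = 2*M*(12 + w))
(G(20, p) + g) + 2272 = (2*(-30)*(12 + 20) - 697) + 2272 = (2*(-30)*32 - 697) + 2272 = (-1920 - 697) + 2272 = -2617 + 2272 = -345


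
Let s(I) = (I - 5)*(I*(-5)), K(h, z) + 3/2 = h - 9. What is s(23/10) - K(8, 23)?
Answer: 671/20 ≈ 33.550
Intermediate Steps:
K(h, z) = -21/2 + h (K(h, z) = -3/2 + (h - 9) = -3/2 + (-9 + h) = -21/2 + h)
s(I) = -5*I*(-5 + I) (s(I) = (-5 + I)*(-5*I) = -5*I*(-5 + I))
s(23/10) - K(8, 23) = 5*(23/10)*(5 - 23/10) - (-21/2 + 8) = 5*(23*(1/10))*(5 - 23/10) - 1*(-5/2) = 5*(23/10)*(5 - 1*23/10) + 5/2 = 5*(23/10)*(5 - 23/10) + 5/2 = 5*(23/10)*(27/10) + 5/2 = 621/20 + 5/2 = 671/20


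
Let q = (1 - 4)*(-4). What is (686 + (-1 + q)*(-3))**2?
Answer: 426409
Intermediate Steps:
q = 12 (q = -3*(-4) = 12)
(686 + (-1 + q)*(-3))**2 = (686 + (-1 + 12)*(-3))**2 = (686 + 11*(-3))**2 = (686 - 33)**2 = 653**2 = 426409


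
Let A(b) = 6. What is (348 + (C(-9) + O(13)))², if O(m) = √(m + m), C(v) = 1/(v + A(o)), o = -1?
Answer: 1088083/9 + 2086*√26/3 ≈ 1.2444e+5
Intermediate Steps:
C(v) = 1/(6 + v) (C(v) = 1/(v + 6) = 1/(6 + v))
O(m) = √2*√m (O(m) = √(2*m) = √2*√m)
(348 + (C(-9) + O(13)))² = (348 + (1/(6 - 9) + √2*√13))² = (348 + (1/(-3) + √26))² = (348 + (-⅓ + √26))² = (1043/3 + √26)²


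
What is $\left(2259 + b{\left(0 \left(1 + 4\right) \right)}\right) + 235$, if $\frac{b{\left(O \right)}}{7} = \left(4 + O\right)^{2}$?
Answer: $2606$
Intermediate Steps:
$b{\left(O \right)} = 7 \left(4 + O\right)^{2}$
$\left(2259 + b{\left(0 \left(1 + 4\right) \right)}\right) + 235 = \left(2259 + 7 \left(4 + 0 \left(1 + 4\right)\right)^{2}\right) + 235 = \left(2259 + 7 \left(4 + 0 \cdot 5\right)^{2}\right) + 235 = \left(2259 + 7 \left(4 + 0\right)^{2}\right) + 235 = \left(2259 + 7 \cdot 4^{2}\right) + 235 = \left(2259 + 7 \cdot 16\right) + 235 = \left(2259 + 112\right) + 235 = 2371 + 235 = 2606$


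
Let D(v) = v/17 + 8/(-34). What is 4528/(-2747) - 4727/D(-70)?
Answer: 220411101/203278 ≈ 1084.3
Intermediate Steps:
D(v) = -4/17 + v/17 (D(v) = v*(1/17) + 8*(-1/34) = v/17 - 4/17 = -4/17 + v/17)
4528/(-2747) - 4727/D(-70) = 4528/(-2747) - 4727/(-4/17 + (1/17)*(-70)) = 4528*(-1/2747) - 4727/(-4/17 - 70/17) = -4528/2747 - 4727/(-74/17) = -4528/2747 - 4727*(-17/74) = -4528/2747 + 80359/74 = 220411101/203278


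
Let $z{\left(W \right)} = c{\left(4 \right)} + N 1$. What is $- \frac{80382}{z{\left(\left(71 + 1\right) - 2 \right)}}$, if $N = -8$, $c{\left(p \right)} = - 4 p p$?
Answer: $\frac{13397}{12} \approx 1116.4$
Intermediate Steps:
$c{\left(p \right)} = - 4 p^{2}$
$z{\left(W \right)} = -72$ ($z{\left(W \right)} = - 4 \cdot 4^{2} - 8 = \left(-4\right) 16 - 8 = -64 - 8 = -72$)
$- \frac{80382}{z{\left(\left(71 + 1\right) - 2 \right)}} = - \frac{80382}{-72} = \left(-80382\right) \left(- \frac{1}{72}\right) = \frac{13397}{12}$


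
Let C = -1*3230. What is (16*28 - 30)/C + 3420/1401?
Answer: 91763/39695 ≈ 2.3117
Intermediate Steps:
C = -3230
(16*28 - 30)/C + 3420/1401 = (16*28 - 30)/(-3230) + 3420/1401 = (448 - 30)*(-1/3230) + 3420*(1/1401) = 418*(-1/3230) + 1140/467 = -11/85 + 1140/467 = 91763/39695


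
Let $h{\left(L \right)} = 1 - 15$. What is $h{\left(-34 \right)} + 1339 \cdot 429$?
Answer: $574417$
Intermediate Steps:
$h{\left(L \right)} = -14$ ($h{\left(L \right)} = 1 - 15 = -14$)
$h{\left(-34 \right)} + 1339 \cdot 429 = -14 + 1339 \cdot 429 = -14 + 574431 = 574417$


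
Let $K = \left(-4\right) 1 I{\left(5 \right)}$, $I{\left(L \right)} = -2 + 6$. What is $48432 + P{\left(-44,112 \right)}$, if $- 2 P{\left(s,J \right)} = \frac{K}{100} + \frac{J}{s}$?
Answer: $\frac{13319172}{275} \approx 48433.0$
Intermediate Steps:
$I{\left(L \right)} = 4$
$K = -16$ ($K = \left(-4\right) 1 \cdot 4 = \left(-4\right) 4 = -16$)
$P{\left(s,J \right)} = \frac{2}{25} - \frac{J}{2 s}$ ($P{\left(s,J \right)} = - \frac{- \frac{16}{100} + \frac{J}{s}}{2} = - \frac{\left(-16\right) \frac{1}{100} + \frac{J}{s}}{2} = - \frac{- \frac{4}{25} + \frac{J}{s}}{2} = \frac{2}{25} - \frac{J}{2 s}$)
$48432 + P{\left(-44,112 \right)} = 48432 - \left(- \frac{2}{25} + \frac{56}{-44}\right) = 48432 - \left(- \frac{2}{25} + 56 \left(- \frac{1}{44}\right)\right) = 48432 + \left(\frac{2}{25} + \frac{14}{11}\right) = 48432 + \frac{372}{275} = \frac{13319172}{275}$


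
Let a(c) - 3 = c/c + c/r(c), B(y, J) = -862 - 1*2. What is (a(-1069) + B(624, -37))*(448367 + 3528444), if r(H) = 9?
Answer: -35031728099/9 ≈ -3.8924e+9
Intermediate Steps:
B(y, J) = -864 (B(y, J) = -862 - 2 = -864)
a(c) = 4 + c/9 (a(c) = 3 + (c/c + c/9) = 3 + (1 + c*(⅑)) = 3 + (1 + c/9) = 4 + c/9)
(a(-1069) + B(624, -37))*(448367 + 3528444) = ((4 + (⅑)*(-1069)) - 864)*(448367 + 3528444) = ((4 - 1069/9) - 864)*3976811 = (-1033/9 - 864)*3976811 = -8809/9*3976811 = -35031728099/9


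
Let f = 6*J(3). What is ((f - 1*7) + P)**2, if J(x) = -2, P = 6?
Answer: 169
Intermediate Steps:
f = -12 (f = 6*(-2) = -12)
((f - 1*7) + P)**2 = ((-12 - 1*7) + 6)**2 = ((-12 - 7) + 6)**2 = (-19 + 6)**2 = (-13)**2 = 169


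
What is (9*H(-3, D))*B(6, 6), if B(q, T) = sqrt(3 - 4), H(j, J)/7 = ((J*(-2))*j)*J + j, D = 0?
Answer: -189*I ≈ -189.0*I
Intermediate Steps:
H(j, J) = 7*j - 14*j*J**2 (H(j, J) = 7*(((J*(-2))*j)*J + j) = 7*(((-2*J)*j)*J + j) = 7*((-2*J*j)*J + j) = 7*(-2*j*J**2 + j) = 7*(j - 2*j*J**2) = 7*j - 14*j*J**2)
B(q, T) = I (B(q, T) = sqrt(-1) = I)
(9*H(-3, D))*B(6, 6) = (9*(7*(-3)*(1 - 2*0**2)))*I = (9*(7*(-3)*(1 - 2*0)))*I = (9*(7*(-3)*(1 + 0)))*I = (9*(7*(-3)*1))*I = (9*(-21))*I = -189*I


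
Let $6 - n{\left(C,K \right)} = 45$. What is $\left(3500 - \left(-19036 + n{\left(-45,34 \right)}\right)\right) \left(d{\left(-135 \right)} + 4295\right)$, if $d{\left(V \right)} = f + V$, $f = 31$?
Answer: $94611825$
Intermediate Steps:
$n{\left(C,K \right)} = -39$ ($n{\left(C,K \right)} = 6 - 45 = -39$)
$d{\left(V \right)} = 31 + V$
$\left(3500 - \left(-19036 + n{\left(-45,34 \right)}\right)\right) \left(d{\left(-135 \right)} + 4295\right) = \left(3500 + \left(19036 - -39\right)\right) \left(\left(31 - 135\right) + 4295\right) = \left(3500 + \left(19036 + 39\right)\right) \left(-104 + 4295\right) = \left(3500 + 19075\right) 4191 = 22575 \cdot 4191 = 94611825$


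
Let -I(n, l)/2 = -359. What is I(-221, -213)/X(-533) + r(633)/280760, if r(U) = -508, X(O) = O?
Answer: -50464111/37411270 ≈ -1.3489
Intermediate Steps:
I(n, l) = 718 (I(n, l) = -2*(-359) = 718)
I(-221, -213)/X(-533) + r(633)/280760 = 718/(-533) - 508/280760 = 718*(-1/533) - 508*1/280760 = -718/533 - 127/70190 = -50464111/37411270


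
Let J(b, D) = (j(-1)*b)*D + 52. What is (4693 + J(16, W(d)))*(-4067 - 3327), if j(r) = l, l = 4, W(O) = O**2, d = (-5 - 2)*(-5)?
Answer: -614774130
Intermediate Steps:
d = 35 (d = -7*(-5) = 35)
j(r) = 4
J(b, D) = 52 + 4*D*b (J(b, D) = (4*b)*D + 52 = 4*D*b + 52 = 52 + 4*D*b)
(4693 + J(16, W(d)))*(-4067 - 3327) = (4693 + (52 + 4*35**2*16))*(-4067 - 3327) = (4693 + (52 + 4*1225*16))*(-7394) = (4693 + (52 + 78400))*(-7394) = (4693 + 78452)*(-7394) = 83145*(-7394) = -614774130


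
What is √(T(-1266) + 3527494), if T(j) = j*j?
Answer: 5*√205210 ≈ 2265.0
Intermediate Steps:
T(j) = j²
√(T(-1266) + 3527494) = √((-1266)² + 3527494) = √(1602756 + 3527494) = √5130250 = 5*√205210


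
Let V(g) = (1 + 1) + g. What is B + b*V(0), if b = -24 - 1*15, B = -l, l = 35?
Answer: -113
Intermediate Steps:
B = -35 (B = -1*35 = -35)
V(g) = 2 + g
b = -39 (b = -24 - 15 = -39)
B + b*V(0) = -35 - 39*(2 + 0) = -35 - 39*2 = -35 - 78 = -113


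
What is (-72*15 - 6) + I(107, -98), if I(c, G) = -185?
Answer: -1271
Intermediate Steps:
(-72*15 - 6) + I(107, -98) = (-72*15 - 6) - 185 = (-1080 - 6) - 185 = -1086 - 185 = -1271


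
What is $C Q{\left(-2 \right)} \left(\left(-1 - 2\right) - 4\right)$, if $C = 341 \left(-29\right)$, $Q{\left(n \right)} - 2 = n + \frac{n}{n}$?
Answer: $69223$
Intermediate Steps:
$Q{\left(n \right)} = 3 + n$ ($Q{\left(n \right)} = 2 + \left(n + \frac{n}{n}\right) = 2 + \left(n + 1\right) = 2 + \left(1 + n\right) = 3 + n$)
$C = -9889$
$C Q{\left(-2 \right)} \left(\left(-1 - 2\right) - 4\right) = - 9889 \left(3 - 2\right) \left(\left(-1 - 2\right) - 4\right) = - 9889 \cdot 1 \left(-3 - 4\right) = - 9889 \cdot 1 \left(-7\right) = \left(-9889\right) \left(-7\right) = 69223$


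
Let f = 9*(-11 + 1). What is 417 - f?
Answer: 507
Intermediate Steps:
f = -90 (f = 9*(-10) = -90)
417 - f = 417 - 1*(-90) = 417 + 90 = 507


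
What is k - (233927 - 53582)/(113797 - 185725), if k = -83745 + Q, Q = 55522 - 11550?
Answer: -953537333/23976 ≈ -39771.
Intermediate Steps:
Q = 43972
k = -39773 (k = -83745 + 43972 = -39773)
k - (233927 - 53582)/(113797 - 185725) = -39773 - (233927 - 53582)/(113797 - 185725) = -39773 - 180345/(-71928) = -39773 - 180345*(-1)/71928 = -39773 - 1*(-60115/23976) = -39773 + 60115/23976 = -953537333/23976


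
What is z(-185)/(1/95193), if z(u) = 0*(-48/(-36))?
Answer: 0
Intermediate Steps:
z(u) = 0 (z(u) = 0*(-48*(-1/36)) = 0*(4/3) = 0)
z(-185)/(1/95193) = 0/(1/95193) = 0*95193 = 0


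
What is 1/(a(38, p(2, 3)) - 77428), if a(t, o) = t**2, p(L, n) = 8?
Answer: -1/75984 ≈ -1.3161e-5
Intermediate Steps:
1/(a(38, p(2, 3)) - 77428) = 1/(38**2 - 77428) = 1/(1444 - 77428) = 1/(-75984) = -1/75984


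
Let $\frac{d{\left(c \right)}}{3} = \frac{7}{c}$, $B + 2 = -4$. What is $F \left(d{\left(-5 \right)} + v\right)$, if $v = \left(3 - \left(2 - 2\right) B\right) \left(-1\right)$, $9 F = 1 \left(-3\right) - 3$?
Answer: $\frac{24}{5} \approx 4.8$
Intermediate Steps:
$B = -6$ ($B = -2 - 4 = -6$)
$d{\left(c \right)} = \frac{21}{c}$ ($d{\left(c \right)} = 3 \frac{7}{c} = \frac{21}{c}$)
$F = - \frac{2}{3}$ ($F = \frac{1 \left(-3\right) - 3}{9} = \frac{-3 - 3}{9} = \frac{1}{9} \left(-6\right) = - \frac{2}{3} \approx -0.66667$)
$v = -3$ ($v = \left(3 - \left(2 - 2\right) \left(-6\right)\right) \left(-1\right) = \left(3 - 0 \left(-6\right)\right) \left(-1\right) = \left(3 - 0\right) \left(-1\right) = \left(3 + 0\right) \left(-1\right) = 3 \left(-1\right) = -3$)
$F \left(d{\left(-5 \right)} + v\right) = - \frac{2 \left(\frac{21}{-5} - 3\right)}{3} = - \frac{2 \left(21 \left(- \frac{1}{5}\right) - 3\right)}{3} = - \frac{2 \left(- \frac{21}{5} - 3\right)}{3} = \left(- \frac{2}{3}\right) \left(- \frac{36}{5}\right) = \frac{24}{5}$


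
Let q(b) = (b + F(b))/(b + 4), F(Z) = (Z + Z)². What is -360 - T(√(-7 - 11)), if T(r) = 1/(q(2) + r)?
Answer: (-360*√2 + 1081*I/3)/(√2 - I) ≈ -360.11 + 0.15713*I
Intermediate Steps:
F(Z) = 4*Z² (F(Z) = (2*Z)² = 4*Z²)
q(b) = (b + 4*b²)/(4 + b) (q(b) = (b + 4*b²)/(b + 4) = (b + 4*b²)/(4 + b))
T(r) = 1/(3 + r) (T(r) = 1/(2*(1 + 4*2)/(4 + 2) + r) = 1/(2*(1 + 8)/6 + r) = 1/(2*(⅙)*9 + r) = 1/(3 + r))
-360 - T(√(-7 - 11)) = -360 - 1/(3 + √(-7 - 11)) = -360 - 1/(3 + √(-18)) = -360 - 1/(3 + 3*I*√2)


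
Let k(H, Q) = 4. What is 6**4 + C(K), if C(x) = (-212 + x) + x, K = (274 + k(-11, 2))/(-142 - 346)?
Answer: 132109/122 ≈ 1082.9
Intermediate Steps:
K = -139/244 (K = (274 + 4)/(-142 - 346) = 278/(-488) = 278*(-1/488) = -139/244 ≈ -0.56967)
C(x) = -212 + 2*x
6**4 + C(K) = 6**4 + (-212 + 2*(-139/244)) = 1296 + (-212 - 139/122) = 1296 - 26003/122 = 132109/122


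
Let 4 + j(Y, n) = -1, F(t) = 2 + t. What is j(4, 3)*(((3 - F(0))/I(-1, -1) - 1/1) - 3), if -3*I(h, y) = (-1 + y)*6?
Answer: 75/4 ≈ 18.750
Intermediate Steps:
j(Y, n) = -5 (j(Y, n) = -4 - 1 = -5)
I(h, y) = 2 - 2*y (I(h, y) = -(-1 + y)*6/3 = -(-6 + 6*y)/3 = 2 - 2*y)
j(4, 3)*(((3 - F(0))/I(-1, -1) - 1/1) - 3) = -5*(((3 - (2 + 0))/(2 - 2*(-1)) - 1/1) - 3) = -5*(((3 - 1*2)/(2 + 2) - 1*1) - 3) = -5*(((3 - 2)/4 - 1) - 3) = -5*((1*(¼) - 1) - 3) = -5*((¼ - 1) - 3) = -5*(-¾ - 3) = -5*(-15/4) = 75/4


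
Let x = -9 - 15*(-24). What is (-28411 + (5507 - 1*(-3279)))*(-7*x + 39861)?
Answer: -734053500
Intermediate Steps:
x = 351 (x = -9 + 360 = 351)
(-28411 + (5507 - 1*(-3279)))*(-7*x + 39861) = (-28411 + (5507 - 1*(-3279)))*(-7*351 + 39861) = (-28411 + (5507 + 3279))*(-2457 + 39861) = (-28411 + 8786)*37404 = -19625*37404 = -734053500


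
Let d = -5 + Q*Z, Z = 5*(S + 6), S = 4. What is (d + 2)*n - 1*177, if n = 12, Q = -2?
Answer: -1413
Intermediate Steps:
Z = 50 (Z = 5*(4 + 6) = 5*10 = 50)
d = -105 (d = -5 - 2*50 = -5 - 100 = -105)
(d + 2)*n - 1*177 = (-105 + 2)*12 - 1*177 = -103*12 - 177 = -1236 - 177 = -1413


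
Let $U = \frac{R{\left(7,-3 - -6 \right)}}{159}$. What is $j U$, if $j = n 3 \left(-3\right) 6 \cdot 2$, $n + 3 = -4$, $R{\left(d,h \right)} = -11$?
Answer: $- \frac{2772}{53} \approx -52.302$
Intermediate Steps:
$n = -7$ ($n = -3 - 4 = -7$)
$j = 756$ ($j = \left(-7\right) 3 \left(-3\right) 6 \cdot 2 = \left(-21\right) \left(-3\right) 6 \cdot 2 = 63 \cdot 6 \cdot 2 = 378 \cdot 2 = 756$)
$U = - \frac{11}{159} \approx -0.069182$
$j U = 756 \left(- \frac{11}{159}\right) = - \frac{2772}{53}$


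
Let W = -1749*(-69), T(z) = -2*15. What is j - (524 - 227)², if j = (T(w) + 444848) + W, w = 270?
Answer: 477290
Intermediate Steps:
T(z) = -30
W = 120681
j = 565499 (j = (-30 + 444848) + 120681 = 444818 + 120681 = 565499)
j - (524 - 227)² = 565499 - (524 - 227)² = 565499 - 1*297² = 565499 - 1*88209 = 565499 - 88209 = 477290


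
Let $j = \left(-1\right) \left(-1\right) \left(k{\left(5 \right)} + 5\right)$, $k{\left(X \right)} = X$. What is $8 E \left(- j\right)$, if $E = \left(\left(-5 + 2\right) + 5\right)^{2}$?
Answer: $-320$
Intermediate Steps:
$j = 10$ ($j = \left(-1\right) \left(-1\right) \left(5 + 5\right) = 1 \cdot 10 = 10$)
$E = 4$ ($E = \left(-3 + 5\right)^{2} = 2^{2} = 4$)
$8 E \left(- j\right) = 8 \cdot 4 \left(\left(-1\right) 10\right) = 32 \left(-10\right) = -320$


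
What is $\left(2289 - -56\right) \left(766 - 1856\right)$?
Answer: $-2556050$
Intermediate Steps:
$\left(2289 - -56\right) \left(766 - 1856\right) = \left(2289 + \left(-2419 + 2475\right)\right) \left(-1090\right) = \left(2289 + 56\right) \left(-1090\right) = 2345 \left(-1090\right) = -2556050$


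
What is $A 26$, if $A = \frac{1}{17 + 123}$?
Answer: $\frac{13}{70} \approx 0.18571$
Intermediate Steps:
$A = \frac{1}{140} \approx 0.0071429$
$A 26 = \frac{1}{140} \cdot 26 = \frac{13}{70}$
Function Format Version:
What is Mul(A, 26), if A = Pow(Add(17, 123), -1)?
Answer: Rational(13, 70) ≈ 0.18571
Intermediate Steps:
A = Rational(1, 140) (A = Pow(140, -1) = Rational(1, 140) ≈ 0.0071429)
Mul(A, 26) = Mul(Rational(1, 140), 26) = Rational(13, 70)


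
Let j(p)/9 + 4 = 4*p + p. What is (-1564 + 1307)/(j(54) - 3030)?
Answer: 257/636 ≈ 0.40409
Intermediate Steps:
j(p) = -36 + 45*p (j(p) = -36 + 9*(4*p + p) = -36 + 9*(5*p) = -36 + 45*p)
(-1564 + 1307)/(j(54) - 3030) = (-1564 + 1307)/((-36 + 45*54) - 3030) = -257/((-36 + 2430) - 3030) = -257/(2394 - 3030) = -257/(-636) = -257*(-1/636) = 257/636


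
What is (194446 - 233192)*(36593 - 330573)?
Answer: 11390549080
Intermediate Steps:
(194446 - 233192)*(36593 - 330573) = -38746*(-293980) = 11390549080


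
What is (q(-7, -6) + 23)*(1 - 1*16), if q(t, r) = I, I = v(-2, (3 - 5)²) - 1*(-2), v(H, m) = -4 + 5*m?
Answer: -615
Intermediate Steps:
I = 18 (I = (-4 + 5*(3 - 5)²) - 1*(-2) = (-4 + 5*(-2)²) + 2 = (-4 + 5*4) + 2 = (-4 + 20) + 2 = 16 + 2 = 18)
q(t, r) = 18
(q(-7, -6) + 23)*(1 - 1*16) = (18 + 23)*(1 - 1*16) = 41*(1 - 16) = 41*(-15) = -615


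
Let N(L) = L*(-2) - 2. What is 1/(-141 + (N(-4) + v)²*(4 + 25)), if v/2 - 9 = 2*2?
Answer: 1/29555 ≈ 3.3835e-5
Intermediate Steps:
N(L) = -2 - 2*L (N(L) = -2*L - 2 = -2 - 2*L)
v = 26 (v = 18 + 2*(2*2) = 18 + 2*4 = 18 + 8 = 26)
1/(-141 + (N(-4) + v)²*(4 + 25)) = 1/(-141 + ((-2 - 2*(-4)) + 26)²*(4 + 25)) = 1/(-141 + ((-2 + 8) + 26)²*29) = 1/(-141 + (6 + 26)²*29) = 1/(-141 + 32²*29) = 1/(-141 + 1024*29) = 1/(-141 + 29696) = 1/29555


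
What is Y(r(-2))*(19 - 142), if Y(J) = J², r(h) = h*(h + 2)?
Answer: 0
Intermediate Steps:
r(h) = h*(2 + h)
Y(r(-2))*(19 - 142) = (-2*(2 - 2))²*(19 - 142) = (-2*0)²*(-123) = 0²*(-123) = 0*(-123) = 0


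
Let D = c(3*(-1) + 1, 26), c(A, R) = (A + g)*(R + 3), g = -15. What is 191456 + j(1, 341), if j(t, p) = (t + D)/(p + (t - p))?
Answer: 190964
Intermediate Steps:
c(A, R) = (-15 + A)*(3 + R) (c(A, R) = (A - 15)*(R + 3) = (-15 + A)*(3 + R))
D = -493 (D = -45 - 15*26 + 3*(3*(-1) + 1) + (3*(-1) + 1)*26 = -45 - 390 + 3*(-3 + 1) + (-3 + 1)*26 = -45 - 390 + 3*(-2) - 2*26 = -45 - 390 - 6 - 52 = -493)
j(t, p) = (-493 + t)/t (j(t, p) = (t - 493)/(p + (t - p)) = (-493 + t)/t)
191456 + j(1, 341) = 191456 + (-493 + 1)/1 = 191456 + 1*(-492) = 191456 - 492 = 190964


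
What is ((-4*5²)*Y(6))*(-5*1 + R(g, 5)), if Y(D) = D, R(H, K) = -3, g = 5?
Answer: 4800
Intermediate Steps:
((-4*5²)*Y(6))*(-5*1 + R(g, 5)) = (-4*5²*6)*(-5*1 - 3) = (-4*25*6)*(-5 - 3) = -100*6*(-8) = -600*(-8) = 4800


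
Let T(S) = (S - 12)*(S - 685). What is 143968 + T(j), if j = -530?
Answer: 802498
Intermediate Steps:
T(S) = (-685 + S)*(-12 + S) (T(S) = (-12 + S)*(-685 + S) = (-685 + S)*(-12 + S))
143968 + T(j) = 143968 + (8220 + (-530)**2 - 697*(-530)) = 143968 + (8220 + 280900 + 369410) = 143968 + 658530 = 802498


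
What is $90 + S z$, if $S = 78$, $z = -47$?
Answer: $-3576$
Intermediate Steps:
$90 + S z = 90 + 78 \left(-47\right) = 90 - 3666 = -3576$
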